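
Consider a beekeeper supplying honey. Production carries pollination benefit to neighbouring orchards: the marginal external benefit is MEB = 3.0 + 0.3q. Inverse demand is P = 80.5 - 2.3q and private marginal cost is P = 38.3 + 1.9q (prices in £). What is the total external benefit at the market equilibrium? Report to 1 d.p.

£45.3

Market equilibrium (private): 38.3 + 1.9q = 80.5 - 2.3q → q_m = 10.0476.
Total external benefit = ∫₀^{q_m} (3.0 + 0.3q) dq = 3.0×10.0476 + ½×0.3×10.0476² = 45.2859.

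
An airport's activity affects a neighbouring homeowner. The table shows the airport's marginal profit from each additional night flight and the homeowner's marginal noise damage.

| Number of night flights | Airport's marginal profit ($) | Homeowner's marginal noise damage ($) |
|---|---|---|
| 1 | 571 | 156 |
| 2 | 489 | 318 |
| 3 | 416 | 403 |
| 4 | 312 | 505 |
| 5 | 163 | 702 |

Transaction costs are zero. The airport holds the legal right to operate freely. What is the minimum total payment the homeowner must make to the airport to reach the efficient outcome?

Left alone the airport would choose level 5 (marginal profit stays positive).
Efficient level: k* = 3 (marginal profit ≥ marginal noise damage through 3).
The homeowner must at least cover the airport's forgone profit from cutting 5→3: 312 + 163 = 475.

$475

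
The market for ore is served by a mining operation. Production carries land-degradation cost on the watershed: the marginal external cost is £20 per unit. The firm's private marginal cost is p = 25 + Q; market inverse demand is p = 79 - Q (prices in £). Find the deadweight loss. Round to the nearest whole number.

DWL = £100

Market equilibrium (private): 25 + Q = 79 - Q → Q_m = 27.0000.
Social marginal cost = private MC + MEC = 45 + Q.
Set SMC = demand: 45 + Q = 79 - Q → Q* = 17.0000.
Height of the DWL triangle at Q_m is SMC(Q_m) − demand(Q_m) = MEC(Q_m) = 20.0000.
DWL = ½ × 10.0000 × 20.0000 = 100.0000.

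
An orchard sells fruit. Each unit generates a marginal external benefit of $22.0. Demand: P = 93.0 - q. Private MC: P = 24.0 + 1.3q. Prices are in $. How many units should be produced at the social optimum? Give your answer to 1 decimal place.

Social marginal cost = private MC − MEB = 2.0 + 1.3q.
Set SMC = demand: 2.0 + 1.3q = 93.0 - q → q* = 39.5652.

q* = 39.6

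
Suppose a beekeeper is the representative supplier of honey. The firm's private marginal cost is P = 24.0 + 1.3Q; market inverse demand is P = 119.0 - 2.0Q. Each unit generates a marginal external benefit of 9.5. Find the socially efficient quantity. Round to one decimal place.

Q* = 31.7

Social marginal cost = private MC − MEB = 14.5 + 1.3Q.
Set SMC = demand: 14.5 + 1.3Q = 119.0 - 2.0Q → Q* = 31.6667.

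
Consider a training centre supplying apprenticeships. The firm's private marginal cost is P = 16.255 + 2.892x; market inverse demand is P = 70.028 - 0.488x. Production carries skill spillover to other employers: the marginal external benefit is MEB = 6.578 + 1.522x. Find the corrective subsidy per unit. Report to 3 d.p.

Social marginal cost = private MC − MEB = 9.677 + 1.370x.
Set SMC = demand: 9.677 + 1.370x = 70.028 - 0.488x → x* = 32.4817.
The Pigouvian subsidy equals MEB at x*: 6.578 + 1.522×32.4817 = 56.0151.

subsidy = 56.015 per unit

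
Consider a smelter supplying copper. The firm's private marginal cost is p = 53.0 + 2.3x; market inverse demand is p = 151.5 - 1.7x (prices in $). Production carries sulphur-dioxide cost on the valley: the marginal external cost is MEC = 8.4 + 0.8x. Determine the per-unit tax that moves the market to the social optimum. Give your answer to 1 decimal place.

tax = $23.4 per unit

Social marginal cost = private MC + MEC = 61.4 + 3.1x.
Set SMC = demand: 61.4 + 3.1x = 151.5 - 1.7x → x* = 18.7708.
The Pigouvian tax equals MEC at x*: 8.4 + 0.8×18.7708 = 23.4166.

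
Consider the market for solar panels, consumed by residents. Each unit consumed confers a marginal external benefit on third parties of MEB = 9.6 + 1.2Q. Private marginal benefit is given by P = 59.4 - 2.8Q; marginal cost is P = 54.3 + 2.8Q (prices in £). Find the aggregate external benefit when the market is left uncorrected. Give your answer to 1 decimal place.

£9.2

Market equilibrium (private): 54.3 + 2.8Q = 59.4 - 2.8Q → Q_m = 0.9107.
Total external benefit = ∫₀^{Q_m} (9.6 + 1.2Q) dQ = 9.6×0.9107 + ½×1.2×0.9107² = 9.2403.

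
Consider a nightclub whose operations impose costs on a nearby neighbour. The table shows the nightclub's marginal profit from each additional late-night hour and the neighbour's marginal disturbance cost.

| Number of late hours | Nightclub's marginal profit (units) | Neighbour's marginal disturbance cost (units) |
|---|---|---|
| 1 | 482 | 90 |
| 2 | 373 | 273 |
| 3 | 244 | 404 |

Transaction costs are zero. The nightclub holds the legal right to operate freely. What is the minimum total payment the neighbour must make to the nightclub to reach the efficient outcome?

244

Left alone the nightclub would choose level 3 (marginal profit stays positive).
Efficient level: k* = 2 (marginal profit ≥ marginal disturbance cost through 2).
The neighbour must at least cover the nightclub's forgone profit from cutting 3→2: 244 = 244.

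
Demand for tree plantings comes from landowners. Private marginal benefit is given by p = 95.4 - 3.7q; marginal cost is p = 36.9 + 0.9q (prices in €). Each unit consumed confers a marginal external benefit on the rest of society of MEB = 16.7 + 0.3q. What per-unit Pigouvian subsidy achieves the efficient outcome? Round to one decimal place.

subsidy = €21.9 per unit

Social marginal benefit = demand + MEB = 112.1 - 3.4q.
Set SMB = MC: 112.1 - 3.4q = 36.9 + 0.9q → q* = 17.4884.
The Pigouvian subsidy equals MEB at q*: 16.7 + 0.3×17.4884 = 21.9465.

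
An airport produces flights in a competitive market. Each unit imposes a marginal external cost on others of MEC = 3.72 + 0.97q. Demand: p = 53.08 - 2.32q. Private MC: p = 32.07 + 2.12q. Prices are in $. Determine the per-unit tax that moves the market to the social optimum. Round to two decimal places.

Social marginal cost = private MC + MEC = 35.79 + 3.09q.
Set SMC = demand: 35.79 + 3.09q = 53.08 - 2.32q → q* = 3.1959.
The Pigouvian tax equals MEC at q*: 3.72 + 0.97×3.1959 = 6.8200.

tax = $6.82 per unit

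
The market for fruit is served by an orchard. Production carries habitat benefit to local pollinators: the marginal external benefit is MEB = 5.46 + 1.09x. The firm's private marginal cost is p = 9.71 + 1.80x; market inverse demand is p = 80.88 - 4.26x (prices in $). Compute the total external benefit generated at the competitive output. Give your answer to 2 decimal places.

Market equilibrium (private): 9.71 + 1.80x = 80.88 - 4.26x → x_m = 11.7442.
Total external benefit = ∫₀^{x_m} (5.46 + 1.09x) dx = 5.46×11.7442 + ½×1.09×11.7442² = 139.2931.

$139.29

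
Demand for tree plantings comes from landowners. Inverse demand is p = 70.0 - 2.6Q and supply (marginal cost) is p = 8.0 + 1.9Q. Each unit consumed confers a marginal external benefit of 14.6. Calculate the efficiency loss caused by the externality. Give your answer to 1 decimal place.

DWL = 23.7

Market equilibrium (private): 8.0 + 1.9Q = 70.0 - 2.6Q → Q_m = 13.7778.
Social marginal benefit = demand + MEB = 84.6 - 2.6Q.
Set SMB = MC: 84.6 - 2.6Q = 8.0 + 1.9Q → Q* = 17.0222.
The loss is the area between SMB and MC from Q* to Q_m; with linear curves that's a triangle of height MEB(Q_m).
DWL = ½ × 3.2444 × 14.6000 = 23.6841.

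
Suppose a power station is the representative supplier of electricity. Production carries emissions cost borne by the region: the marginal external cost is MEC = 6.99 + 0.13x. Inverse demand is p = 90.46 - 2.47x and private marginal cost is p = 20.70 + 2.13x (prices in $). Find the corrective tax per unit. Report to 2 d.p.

tax = $8.72 per unit

Social marginal cost = private MC + MEC = 27.69 + 2.26x.
Set SMC = demand: 27.69 + 2.26x = 90.46 - 2.47x → x* = 13.2706.
The Pigouvian tax equals MEC at x*: 6.99 + 0.13×13.2706 = 8.7152.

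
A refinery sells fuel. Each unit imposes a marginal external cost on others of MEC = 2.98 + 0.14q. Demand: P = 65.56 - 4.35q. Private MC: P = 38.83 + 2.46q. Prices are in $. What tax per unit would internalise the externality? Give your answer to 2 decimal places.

Social marginal cost = private MC + MEC = 41.81 + 2.60q.
Set SMC = demand: 41.81 + 2.60q = 65.56 - 4.35q → q* = 3.4173.
The Pigouvian tax equals MEC at q*: 2.98 + 0.14×3.4173 = 3.4584.

tax = $3.46 per unit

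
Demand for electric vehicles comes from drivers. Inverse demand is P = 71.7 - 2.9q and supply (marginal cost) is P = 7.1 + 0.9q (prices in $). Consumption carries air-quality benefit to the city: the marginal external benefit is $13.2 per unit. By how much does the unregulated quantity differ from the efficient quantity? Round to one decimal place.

3.5 units

Market equilibrium (private): 7.1 + 0.9q = 71.7 - 2.9q → q_m = 17.0000.
Social marginal benefit = demand + MEB = 84.9 - 2.9q.
Set SMB = MC: 84.9 - 2.9q = 7.1 + 0.9q → q* = 20.4737.
Gap = |17.0000 − 20.4737| = 3.4737.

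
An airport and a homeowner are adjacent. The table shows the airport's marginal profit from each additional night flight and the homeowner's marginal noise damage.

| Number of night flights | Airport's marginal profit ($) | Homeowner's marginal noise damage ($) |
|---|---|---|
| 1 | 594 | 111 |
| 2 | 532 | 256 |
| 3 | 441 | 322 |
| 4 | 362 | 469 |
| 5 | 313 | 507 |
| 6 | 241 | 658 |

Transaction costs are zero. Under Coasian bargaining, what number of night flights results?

Bargaining reaches the level where marginal profit last exceeds marginal noise damage.
That holds through level 3 (441 ≥ 322) but not at 4 (362 < 469).

3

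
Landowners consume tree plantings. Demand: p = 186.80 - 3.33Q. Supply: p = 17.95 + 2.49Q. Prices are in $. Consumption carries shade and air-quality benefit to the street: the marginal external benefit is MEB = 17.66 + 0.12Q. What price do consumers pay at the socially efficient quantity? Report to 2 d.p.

P = $77.84

Social marginal benefit = demand + MEB = 204.46 - 3.21Q.
Set SMB = MC: 204.46 - 3.21Q = 17.95 + 2.49Q → Q* = 32.7211.
Consumer price on the demand curve at Q*: 186.80 − 3.33×32.7211 = 77.8387.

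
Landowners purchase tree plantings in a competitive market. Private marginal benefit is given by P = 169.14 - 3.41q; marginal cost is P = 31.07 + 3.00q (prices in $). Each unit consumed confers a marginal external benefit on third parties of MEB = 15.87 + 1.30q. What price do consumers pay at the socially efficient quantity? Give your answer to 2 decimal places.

Social marginal benefit = demand + MEB = 185.01 - 2.11q.
Set SMB = MC: 185.01 - 2.11q = 31.07 + 3.00q → q* = 30.1252.
Consumer price on the demand curve at q*: 169.14 − 3.41×30.1252 = 66.4131.

P = $66.41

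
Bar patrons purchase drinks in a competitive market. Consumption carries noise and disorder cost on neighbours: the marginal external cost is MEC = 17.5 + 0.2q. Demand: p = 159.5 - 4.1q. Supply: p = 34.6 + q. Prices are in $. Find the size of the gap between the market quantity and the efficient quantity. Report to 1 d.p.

Market equilibrium (private): 34.6 + q = 159.5 - 4.1q → q_m = 24.4902.
Social marginal benefit = demand − MEC = 142.0 - 4.3q.
Set SMB = MC: 142.0 - 4.3q = 34.6 + q → q* = 20.2642.
Gap = |24.4902 − 20.2642| = 4.2260.

4.2 units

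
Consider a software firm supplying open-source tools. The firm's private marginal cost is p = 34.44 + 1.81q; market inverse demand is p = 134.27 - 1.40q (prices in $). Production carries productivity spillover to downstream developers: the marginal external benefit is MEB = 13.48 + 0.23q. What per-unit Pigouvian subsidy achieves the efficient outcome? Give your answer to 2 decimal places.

subsidy = $22.23 per unit

Social marginal cost = private MC − MEB = 20.96 + 1.58q.
Set SMC = demand: 20.96 + 1.58q = 134.27 - 1.40q → q* = 38.0235.
The Pigouvian subsidy equals MEB at q*: 13.48 + 0.23×38.0235 = 22.2254.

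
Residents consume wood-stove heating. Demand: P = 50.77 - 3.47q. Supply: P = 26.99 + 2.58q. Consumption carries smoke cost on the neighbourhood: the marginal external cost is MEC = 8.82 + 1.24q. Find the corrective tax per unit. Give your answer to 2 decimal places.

tax = 11.36 per unit

Social marginal benefit = demand − MEC = 41.95 - 4.71q.
Set SMB = MC: 41.95 - 4.71q = 26.99 + 2.58q → q* = 2.0521.
The Pigouvian tax equals MEC at q*: 8.82 + 1.24×2.0521 = 11.3646.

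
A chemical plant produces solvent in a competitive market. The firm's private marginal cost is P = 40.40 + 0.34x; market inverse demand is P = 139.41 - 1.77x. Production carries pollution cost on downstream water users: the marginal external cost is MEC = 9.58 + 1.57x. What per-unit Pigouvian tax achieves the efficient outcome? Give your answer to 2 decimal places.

tax = 47.73 per unit

Social marginal cost = private MC + MEC = 49.98 + 1.91x.
Set SMC = demand: 49.98 + 1.91x = 139.41 - 1.77x → x* = 24.3016.
The Pigouvian tax equals MEC at x*: 9.58 + 1.57×24.3016 = 47.7335.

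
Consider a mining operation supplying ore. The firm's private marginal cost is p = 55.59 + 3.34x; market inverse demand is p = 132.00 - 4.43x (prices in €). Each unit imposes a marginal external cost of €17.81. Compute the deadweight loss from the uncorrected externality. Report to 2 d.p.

Market equilibrium (private): 55.59 + 3.34x = 132.00 - 4.43x → x_m = 9.8340.
Social marginal cost = private MC + MEC = 73.40 + 3.34x.
Set SMC = demand: 73.40 + 3.34x = 132.00 - 4.43x → x* = 7.5418.
Between x* and x_m the wedge SMC − demand runs linearly from 0 to MEC(x_m), so the loss is a triangle.
DWL = ½ × 2.2922 × 17.8100 = 20.4120.

DWL = €20.41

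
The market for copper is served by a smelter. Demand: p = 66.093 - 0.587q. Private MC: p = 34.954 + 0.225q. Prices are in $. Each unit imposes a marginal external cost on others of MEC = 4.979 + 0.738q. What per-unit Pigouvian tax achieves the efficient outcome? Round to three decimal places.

tax = $17.435 per unit

Social marginal cost = private MC + MEC = 39.933 + 0.963q.
Set SMC = demand: 39.933 + 0.963q = 66.093 - 0.587q → q* = 16.8774.
The Pigouvian tax equals MEC at q*: 4.979 + 0.738×16.8774 = 17.4345.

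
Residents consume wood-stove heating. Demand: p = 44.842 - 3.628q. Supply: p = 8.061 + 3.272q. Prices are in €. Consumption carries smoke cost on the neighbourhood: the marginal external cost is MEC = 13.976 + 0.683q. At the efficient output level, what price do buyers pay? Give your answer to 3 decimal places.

Social marginal benefit = demand − MEC = 30.866 - 4.311q.
Set SMB = MC: 30.866 - 4.311q = 8.061 + 3.272q → q* = 3.0074.
Consumer price on the demand curve at q*: 44.842 − 3.628×3.0074 = 33.9312.

P = €33.931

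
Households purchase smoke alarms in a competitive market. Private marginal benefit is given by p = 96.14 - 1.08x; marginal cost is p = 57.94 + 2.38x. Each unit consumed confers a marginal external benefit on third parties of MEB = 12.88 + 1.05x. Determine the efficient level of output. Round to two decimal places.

x* = 21.20

Social marginal benefit = demand + MEB = 109.02 - 0.03x.
Set SMB = MC: 109.02 - 0.03x = 57.94 + 2.38x → x* = 21.1950.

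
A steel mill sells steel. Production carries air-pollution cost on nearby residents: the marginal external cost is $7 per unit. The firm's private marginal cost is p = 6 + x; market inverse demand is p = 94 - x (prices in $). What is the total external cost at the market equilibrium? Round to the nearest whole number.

$308

Market equilibrium (private): 6 + x = 94 - x → x_m = 44.0000.
Total external cost = MEC × x_m = 7 × 44.0000 = 308.0000.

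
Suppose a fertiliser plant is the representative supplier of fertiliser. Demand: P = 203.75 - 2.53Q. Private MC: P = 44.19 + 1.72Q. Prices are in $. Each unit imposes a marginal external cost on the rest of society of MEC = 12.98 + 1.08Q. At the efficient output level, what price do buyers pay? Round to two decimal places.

Social marginal cost = private MC + MEC = 57.17 + 2.80Q.
Set SMC = demand: 57.17 + 2.80Q = 203.75 - 2.53Q → Q* = 27.5009.
Consumer price on the demand curve at Q*: 203.75 − 2.53×27.5009 = 134.1727.

P = $134.17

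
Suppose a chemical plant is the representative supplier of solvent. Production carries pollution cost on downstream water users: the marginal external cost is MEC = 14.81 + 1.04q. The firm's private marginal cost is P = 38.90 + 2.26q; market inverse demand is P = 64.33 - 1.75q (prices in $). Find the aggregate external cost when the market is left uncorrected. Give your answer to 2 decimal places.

$114.83

Market equilibrium (private): 38.90 + 2.26q = 64.33 - 1.75q → q_m = 6.3416.
Total external cost = ∫₀^{q_m} (14.81 + 1.04q) dq = 14.81×6.3416 + ½×1.04×6.3416² = 114.8314.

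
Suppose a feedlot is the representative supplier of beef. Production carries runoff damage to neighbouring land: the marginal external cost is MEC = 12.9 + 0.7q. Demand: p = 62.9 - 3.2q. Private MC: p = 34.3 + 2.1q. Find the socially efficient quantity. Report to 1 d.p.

q* = 2.6

Social marginal cost = private MC + MEC = 47.2 + 2.8q.
Set SMC = demand: 47.2 + 2.8q = 62.9 - 3.2q → q* = 2.6167.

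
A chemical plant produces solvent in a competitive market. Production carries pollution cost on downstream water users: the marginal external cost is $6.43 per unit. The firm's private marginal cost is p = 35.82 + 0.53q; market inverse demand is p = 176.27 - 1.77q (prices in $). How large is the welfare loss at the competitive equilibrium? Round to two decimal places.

DWL = $8.99

Market equilibrium (private): 35.82 + 0.53q = 176.27 - 1.77q → q_m = 61.0652.
Social marginal cost = private MC + MEC = 42.25 + 0.53q.
Set SMC = demand: 42.25 + 0.53q = 176.27 - 1.77q → q* = 58.2696.
Between q* and q_m the wedge SMC − demand runs linearly from 0 to MEC(q_m), so the loss is a triangle.
DWL = ½ × 2.7956 × 6.4300 = 8.9879.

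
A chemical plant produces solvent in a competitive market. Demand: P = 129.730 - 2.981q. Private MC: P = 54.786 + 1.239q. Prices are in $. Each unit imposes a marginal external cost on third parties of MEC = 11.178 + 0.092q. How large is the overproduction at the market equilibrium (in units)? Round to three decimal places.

2.971 units

Market equilibrium (private): 54.786 + 1.239q = 129.730 - 2.981q → q_m = 17.7592.
Social marginal cost = private MC + MEC = 65.964 + 1.331q.
Set SMC = demand: 65.964 + 1.331q = 129.730 - 2.981q → q* = 14.7880.
Gap = |17.7592 − 14.7880| = 2.9712.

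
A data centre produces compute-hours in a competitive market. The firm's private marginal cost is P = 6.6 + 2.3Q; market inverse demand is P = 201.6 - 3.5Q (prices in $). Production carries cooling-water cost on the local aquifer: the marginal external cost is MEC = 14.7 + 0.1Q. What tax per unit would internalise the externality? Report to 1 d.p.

Social marginal cost = private MC + MEC = 21.3 + 2.4Q.
Set SMC = demand: 21.3 + 2.4Q = 201.6 - 3.5Q → Q* = 30.5593.
The Pigouvian tax equals MEC at Q*: 14.7 + 0.1×30.5593 = 17.7559.

tax = $17.8 per unit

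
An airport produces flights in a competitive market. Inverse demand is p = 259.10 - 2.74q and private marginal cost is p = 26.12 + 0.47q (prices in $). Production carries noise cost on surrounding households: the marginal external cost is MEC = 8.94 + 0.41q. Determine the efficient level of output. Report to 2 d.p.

q* = 61.89

Social marginal cost = private MC + MEC = 35.06 + 0.88q.
Set SMC = demand: 35.06 + 0.88q = 259.10 - 2.74q → q* = 61.8895.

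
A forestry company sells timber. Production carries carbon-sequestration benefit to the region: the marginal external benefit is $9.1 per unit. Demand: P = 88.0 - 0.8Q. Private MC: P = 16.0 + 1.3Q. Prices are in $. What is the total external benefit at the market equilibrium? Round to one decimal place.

$312.0

Market equilibrium (private): 16.0 + 1.3Q = 88.0 - 0.8Q → Q_m = 34.2857.
Total external benefit = MEB × Q_m = 9.1 × 34.2857 = 311.9999.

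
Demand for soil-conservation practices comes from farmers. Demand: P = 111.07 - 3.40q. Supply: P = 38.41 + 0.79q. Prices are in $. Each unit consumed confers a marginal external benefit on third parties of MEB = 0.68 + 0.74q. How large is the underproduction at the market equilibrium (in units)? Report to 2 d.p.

3.92 units

Market equilibrium (private): 38.41 + 0.79q = 111.07 - 3.40q → q_m = 17.3413.
Social marginal benefit = demand + MEB = 111.75 - 2.66q.
Set SMB = MC: 111.75 - 2.66q = 38.41 + 0.79q → q* = 21.2580.
Gap = |17.3413 − 21.2580| = 3.9167.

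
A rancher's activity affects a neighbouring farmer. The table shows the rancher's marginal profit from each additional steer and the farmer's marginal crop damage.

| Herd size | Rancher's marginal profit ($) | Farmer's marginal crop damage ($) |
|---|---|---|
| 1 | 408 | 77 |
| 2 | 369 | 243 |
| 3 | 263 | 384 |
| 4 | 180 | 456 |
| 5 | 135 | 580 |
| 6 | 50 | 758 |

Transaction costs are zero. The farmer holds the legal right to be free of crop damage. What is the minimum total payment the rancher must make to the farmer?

Efficient level: marginal profit ≥ marginal crop damage through level 2, so k* = 2.
With the farmer holding the right, the rancher must at least compensate total damage at k*: 77 + 243 = 320.

$320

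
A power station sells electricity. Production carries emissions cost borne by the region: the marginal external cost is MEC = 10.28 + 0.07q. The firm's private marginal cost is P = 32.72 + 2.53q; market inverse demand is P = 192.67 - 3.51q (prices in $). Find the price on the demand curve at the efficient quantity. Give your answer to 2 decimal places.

P = $106.69

Social marginal cost = private MC + MEC = 43.00 + 2.60q.
Set SMC = demand: 43.00 + 2.60q = 192.67 - 3.51q → q* = 24.4959.
Consumer price on the demand curve at q*: 192.67 − 3.51×24.4959 = 106.6894.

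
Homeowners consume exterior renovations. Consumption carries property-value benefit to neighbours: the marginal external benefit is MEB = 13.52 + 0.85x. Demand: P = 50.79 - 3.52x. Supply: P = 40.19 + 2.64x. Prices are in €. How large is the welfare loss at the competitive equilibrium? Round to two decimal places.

DWL = €21.14

Market equilibrium (private): 40.19 + 2.64x = 50.79 - 3.52x → x_m = 1.7208.
Social marginal benefit = demand + MEB = 64.31 - 2.67x.
Set SMB = MC: 64.31 - 2.67x = 40.19 + 2.64x → x* = 4.5424.
The welfare-loss triangle has base |x_m − x*| and height MEB(x_m) (the vertical gap between SMB and MC is zero at x* and MEB at x_m).
DWL = ½ × 2.8216 × 14.9827 = 21.1376.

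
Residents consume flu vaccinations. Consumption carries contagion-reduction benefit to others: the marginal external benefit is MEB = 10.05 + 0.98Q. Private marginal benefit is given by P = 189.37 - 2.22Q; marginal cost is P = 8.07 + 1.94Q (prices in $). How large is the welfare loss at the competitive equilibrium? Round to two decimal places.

Market equilibrium (private): 8.07 + 1.94Q = 189.37 - 2.22Q → Q_m = 43.5817.
Social marginal benefit = demand + MEB = 199.42 - 1.24Q.
Set SMB = MC: 199.42 - 1.24Q = 8.07 + 1.94Q → Q* = 60.1730.
The loss is the area between SMB and MC from Q* to Q_m; with linear curves that's a triangle of height MEB(Q_m).
DWL = ½ × 16.5913 × 52.7601 = 437.6793.

DWL = $437.68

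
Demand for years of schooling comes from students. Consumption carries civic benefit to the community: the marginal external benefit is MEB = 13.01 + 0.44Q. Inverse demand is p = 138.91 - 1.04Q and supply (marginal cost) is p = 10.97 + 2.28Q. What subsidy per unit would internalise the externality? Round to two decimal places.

Social marginal benefit = demand + MEB = 151.92 - 0.60Q.
Set SMB = MC: 151.92 - 0.60Q = 10.97 + 2.28Q → Q* = 48.9410.
The Pigouvian subsidy equals MEB at Q*: 13.01 + 0.44×48.9410 = 34.5440.

subsidy = 34.54 per unit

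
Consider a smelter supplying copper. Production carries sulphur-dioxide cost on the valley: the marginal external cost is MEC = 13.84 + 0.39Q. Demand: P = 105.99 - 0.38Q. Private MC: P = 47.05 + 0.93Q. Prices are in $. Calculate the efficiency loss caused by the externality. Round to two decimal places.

Market equilibrium (private): 47.05 + 0.93Q = 105.99 - 0.38Q → Q_m = 44.9924.
Social marginal cost = private MC + MEC = 60.89 + 1.32Q.
Set SMC = demand: 60.89 + 1.32Q = 105.99 - 0.38Q → Q* = 26.5294.
Height of the DWL triangle at Q_m is SMC(Q_m) − demand(Q_m) = MEC(Q_m) = 31.3870.
DWL = ½ × 18.4630 × 31.3870 = 289.7491.

DWL = $289.75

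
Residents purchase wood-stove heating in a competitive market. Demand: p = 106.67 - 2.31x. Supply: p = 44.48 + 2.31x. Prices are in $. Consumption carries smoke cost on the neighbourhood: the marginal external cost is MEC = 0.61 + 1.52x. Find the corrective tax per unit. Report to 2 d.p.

tax = $15.85 per unit

Social marginal benefit = demand − MEC = 106.06 - 3.83x.
Set SMB = MC: 106.06 - 3.83x = 44.48 + 2.31x → x* = 10.0293.
The Pigouvian tax equals MEC at x*: 0.61 + 1.52×10.0293 = 15.8545.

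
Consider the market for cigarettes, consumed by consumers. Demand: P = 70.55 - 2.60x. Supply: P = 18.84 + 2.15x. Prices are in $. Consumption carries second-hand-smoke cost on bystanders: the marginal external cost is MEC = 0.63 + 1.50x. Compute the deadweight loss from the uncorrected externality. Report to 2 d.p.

Market equilibrium (private): 18.84 + 2.15x = 70.55 - 2.60x → x_m = 10.8863.
Social marginal benefit = demand − MEC = 69.92 - 4.10x.
Set SMB = MC: 69.92 - 4.10x = 18.84 + 2.15x → x* = 8.1728.
Between x* and x_m the wedge MC − SMB runs linearly from 0 to MEC(x_m), so the loss is a triangle.
DWL = ½ × 2.7135 × 16.9595 = 23.0098.

DWL = $23.01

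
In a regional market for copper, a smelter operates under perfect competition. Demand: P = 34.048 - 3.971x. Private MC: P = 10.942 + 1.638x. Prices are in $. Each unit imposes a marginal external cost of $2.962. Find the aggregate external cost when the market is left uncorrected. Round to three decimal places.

$12.202

Market equilibrium (private): 10.942 + 1.638x = 34.048 - 3.971x → x_m = 4.1195.
Total external cost = MEC × x_m = 2.962 × 4.1195 = 12.2020.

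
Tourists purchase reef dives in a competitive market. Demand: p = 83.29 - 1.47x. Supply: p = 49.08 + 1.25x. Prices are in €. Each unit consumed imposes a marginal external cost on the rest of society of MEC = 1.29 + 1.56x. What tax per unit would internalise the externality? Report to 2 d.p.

tax = €13.29 per unit

Social marginal benefit = demand − MEC = 82.00 - 3.03x.
Set SMB = MC: 82.00 - 3.03x = 49.08 + 1.25x → x* = 7.6916.
The Pigouvian tax equals MEC at x*: 1.29 + 1.56×7.6916 = 13.2889.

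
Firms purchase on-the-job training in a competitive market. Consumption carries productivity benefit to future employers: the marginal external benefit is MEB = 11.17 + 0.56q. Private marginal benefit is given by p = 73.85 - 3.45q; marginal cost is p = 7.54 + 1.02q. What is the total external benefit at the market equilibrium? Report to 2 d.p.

227.32

Market equilibrium (private): 7.54 + 1.02q = 73.85 - 3.45q → q_m = 14.8345.
Total external benefit = ∫₀^{q_m} (11.17 + 0.56q) dq = 11.17×14.8345 + ½×0.56×14.8345² = 227.3188.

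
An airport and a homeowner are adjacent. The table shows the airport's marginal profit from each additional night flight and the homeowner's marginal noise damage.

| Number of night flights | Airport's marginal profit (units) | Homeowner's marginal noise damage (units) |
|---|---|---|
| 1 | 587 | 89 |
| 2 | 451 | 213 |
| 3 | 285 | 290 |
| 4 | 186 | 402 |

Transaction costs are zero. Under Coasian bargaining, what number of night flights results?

Bargaining reaches the level where marginal profit last exceeds marginal noise damage.
That holds through level 2 (451 ≥ 213) but not at 3 (285 < 290).

2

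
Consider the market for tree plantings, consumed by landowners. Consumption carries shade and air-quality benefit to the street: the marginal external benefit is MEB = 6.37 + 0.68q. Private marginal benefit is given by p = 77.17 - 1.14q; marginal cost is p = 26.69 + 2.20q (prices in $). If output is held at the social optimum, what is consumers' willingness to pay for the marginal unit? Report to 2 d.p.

P = $52.81

Social marginal benefit = demand + MEB = 83.54 - 0.46q.
Set SMB = MC: 83.54 - 0.46q = 26.69 + 2.20q → q* = 21.3722.
Consumer price on the demand curve at q*: 77.17 − 1.14×21.3722 = 52.8057.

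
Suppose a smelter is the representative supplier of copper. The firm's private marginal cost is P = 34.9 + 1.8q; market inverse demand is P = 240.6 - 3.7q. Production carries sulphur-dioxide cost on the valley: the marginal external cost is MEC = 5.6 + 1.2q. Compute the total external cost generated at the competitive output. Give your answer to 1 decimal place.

1048.7

Market equilibrium (private): 34.9 + 1.8q = 240.6 - 3.7q → q_m = 37.4000.
Total external cost = ∫₀^{q_m} (5.6 + 1.2q) dq = 5.6×37.4000 + ½×1.2×37.4000² = 1048.6960.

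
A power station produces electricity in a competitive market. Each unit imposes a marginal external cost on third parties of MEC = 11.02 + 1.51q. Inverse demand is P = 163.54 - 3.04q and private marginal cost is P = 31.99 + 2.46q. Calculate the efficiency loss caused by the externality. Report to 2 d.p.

DWL = 158.48

Market equilibrium (private): 31.99 + 2.46q = 163.54 - 3.04q → q_m = 23.9182.
Social marginal cost = private MC + MEC = 43.01 + 3.97q.
Set SMC = demand: 43.01 + 3.97q = 163.54 - 3.04q → q* = 17.1940.
The loss is the area between SMC and demand from q* to q_m; with linear curves that's a triangle of height MEC(q_m).
DWL = ½ × 6.7242 × 47.1365 = 158.4776.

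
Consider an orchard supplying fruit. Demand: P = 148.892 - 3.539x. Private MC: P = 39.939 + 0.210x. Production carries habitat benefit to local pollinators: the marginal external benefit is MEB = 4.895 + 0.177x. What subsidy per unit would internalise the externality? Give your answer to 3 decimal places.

subsidy = 10.536 per unit

Social marginal cost = private MC − MEB = 35.044 + 0.033x.
Set SMC = demand: 35.044 + 0.033x = 148.892 - 3.539x → x* = 31.8723.
The Pigouvian subsidy equals MEB at x*: 4.895 + 0.177×31.8723 = 10.5364.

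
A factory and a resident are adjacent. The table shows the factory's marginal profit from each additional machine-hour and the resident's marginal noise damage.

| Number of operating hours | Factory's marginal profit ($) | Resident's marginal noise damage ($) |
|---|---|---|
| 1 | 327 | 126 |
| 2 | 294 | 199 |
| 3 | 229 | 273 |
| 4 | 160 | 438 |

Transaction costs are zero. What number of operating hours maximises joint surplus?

Bargaining reaches the level where marginal profit last exceeds marginal noise damage.
That holds through level 2 (294 ≥ 199) but not at 3 (229 < 273).

2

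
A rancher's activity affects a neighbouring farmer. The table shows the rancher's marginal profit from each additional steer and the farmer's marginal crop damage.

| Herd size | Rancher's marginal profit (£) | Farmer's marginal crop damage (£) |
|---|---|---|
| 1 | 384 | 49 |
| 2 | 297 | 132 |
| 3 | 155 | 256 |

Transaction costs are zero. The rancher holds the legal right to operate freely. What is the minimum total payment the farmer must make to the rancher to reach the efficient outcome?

£155

Left alone the rancher would choose level 3 (marginal profit stays positive).
Efficient level: k* = 2 (marginal profit ≥ marginal crop damage through 2).
The farmer must at least cover the rancher's forgone profit from cutting 3→2: 155 = 155.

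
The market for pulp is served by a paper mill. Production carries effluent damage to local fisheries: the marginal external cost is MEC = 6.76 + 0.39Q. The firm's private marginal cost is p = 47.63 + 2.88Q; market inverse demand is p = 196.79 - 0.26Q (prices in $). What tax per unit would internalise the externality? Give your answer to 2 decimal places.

tax = $22.49 per unit

Social marginal cost = private MC + MEC = 54.39 + 3.27Q.
Set SMC = demand: 54.39 + 3.27Q = 196.79 - 0.26Q → Q* = 40.3399.
The Pigouvian tax equals MEC at Q*: 6.76 + 0.39×40.3399 = 22.4926.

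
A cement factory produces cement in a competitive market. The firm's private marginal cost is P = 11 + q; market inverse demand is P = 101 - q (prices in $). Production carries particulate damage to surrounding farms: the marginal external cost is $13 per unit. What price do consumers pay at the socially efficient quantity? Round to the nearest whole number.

P = $63

Social marginal cost = private MC + MEC = 24 + q.
Set SMC = demand: 24 + q = 101 - q → q* = 38.5000.
Consumer price on the demand curve at q*: 101 − 1×38.5000 = 62.5000.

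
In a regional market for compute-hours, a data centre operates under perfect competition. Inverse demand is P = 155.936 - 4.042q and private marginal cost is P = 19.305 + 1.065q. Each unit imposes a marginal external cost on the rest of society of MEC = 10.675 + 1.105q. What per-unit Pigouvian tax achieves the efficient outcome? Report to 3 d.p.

tax = 33.080 per unit

Social marginal cost = private MC + MEC = 29.980 + 2.170q.
Set SMC = demand: 29.980 + 2.170q = 155.936 - 4.042q → q* = 20.2762.
The Pigouvian tax equals MEC at q*: 10.675 + 1.105×20.2762 = 33.0802.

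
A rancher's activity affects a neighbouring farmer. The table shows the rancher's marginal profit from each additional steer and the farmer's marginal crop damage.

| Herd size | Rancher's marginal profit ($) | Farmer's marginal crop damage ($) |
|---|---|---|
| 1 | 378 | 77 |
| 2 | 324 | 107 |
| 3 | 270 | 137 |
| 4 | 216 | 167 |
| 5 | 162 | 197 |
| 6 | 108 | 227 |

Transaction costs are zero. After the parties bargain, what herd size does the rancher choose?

Bargaining reaches the level where marginal profit last exceeds marginal crop damage.
That holds through level 4 (216 ≥ 167) but not at 5 (162 < 197).

4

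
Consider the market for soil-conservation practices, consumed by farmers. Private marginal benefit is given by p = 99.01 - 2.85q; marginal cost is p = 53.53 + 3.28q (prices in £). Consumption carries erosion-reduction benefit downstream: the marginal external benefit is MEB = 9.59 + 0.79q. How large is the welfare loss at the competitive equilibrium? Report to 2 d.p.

DWL = £22.35

Market equilibrium (private): 53.53 + 3.28q = 99.01 - 2.85q → q_m = 7.4192.
Social marginal benefit = demand + MEB = 108.60 - 2.06q.
Set SMB = MC: 108.60 - 2.06q = 53.53 + 3.28q → q* = 10.3127.
Between q* and q_m the wedge SMB − MC runs linearly from 0 to MEB(q_m), so the loss is a triangle.
DWL = ½ × 2.8935 × 15.4512 = 22.3540.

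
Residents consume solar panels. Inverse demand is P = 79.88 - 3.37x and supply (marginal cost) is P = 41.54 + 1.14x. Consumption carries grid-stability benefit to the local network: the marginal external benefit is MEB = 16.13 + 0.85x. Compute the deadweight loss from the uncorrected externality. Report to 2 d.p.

Market equilibrium (private): 41.54 + 1.14x = 79.88 - 3.37x → x_m = 8.5011.
Social marginal benefit = demand + MEB = 96.01 - 2.52x.
Set SMB = MC: 96.01 - 2.52x = 41.54 + 1.14x → x* = 14.8825.
The welfare-loss triangle has base |x_m − x*| and height MEB(x_m) (the vertical gap between SMB and MC is zero at x* and MEB at x_m).
DWL = ½ × 6.3814 × 23.3559 = 74.5217.

DWL = 74.52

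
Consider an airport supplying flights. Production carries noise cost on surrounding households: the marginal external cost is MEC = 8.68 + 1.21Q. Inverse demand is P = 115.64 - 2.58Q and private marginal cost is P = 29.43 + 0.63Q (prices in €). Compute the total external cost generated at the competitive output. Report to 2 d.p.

€669.49

Market equilibrium (private): 29.43 + 0.63Q = 115.64 - 2.58Q → Q_m = 26.8567.
Total external cost = ∫₀^{Q_m} (8.68 + 1.21Q) dQ = 8.68×26.8567 + ½×1.21×26.8567² = 669.4920.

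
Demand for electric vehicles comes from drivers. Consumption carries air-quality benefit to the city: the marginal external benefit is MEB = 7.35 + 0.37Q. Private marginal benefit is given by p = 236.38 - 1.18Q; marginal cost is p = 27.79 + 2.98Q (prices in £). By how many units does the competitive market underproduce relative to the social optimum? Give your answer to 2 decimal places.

6.83 units

Market equilibrium (private): 27.79 + 2.98Q = 236.38 - 1.18Q → Q_m = 50.1418.
Social marginal benefit = demand + MEB = 243.73 - 0.81Q.
Set SMB = MC: 243.73 - 0.81Q = 27.79 + 2.98Q → Q* = 56.9763.
Gap = |50.1418 − 56.9763| = 6.8345.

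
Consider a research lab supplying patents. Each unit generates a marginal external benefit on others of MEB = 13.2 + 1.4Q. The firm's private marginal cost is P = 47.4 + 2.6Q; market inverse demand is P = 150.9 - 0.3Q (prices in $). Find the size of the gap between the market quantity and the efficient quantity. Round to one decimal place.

42.1 units

Market equilibrium (private): 47.4 + 2.6Q = 150.9 - 0.3Q → Q_m = 35.6897.
Social marginal cost = private MC − MEB = 34.2 + 1.2Q.
Set SMC = demand: 34.2 + 1.2Q = 150.9 - 0.3Q → Q* = 77.8000.
Gap = |35.6897 − 77.8000| = 42.1103.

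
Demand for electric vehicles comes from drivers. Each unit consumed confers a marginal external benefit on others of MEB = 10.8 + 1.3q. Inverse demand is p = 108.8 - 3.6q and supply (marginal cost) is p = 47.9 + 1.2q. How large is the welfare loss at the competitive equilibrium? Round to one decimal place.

DWL = 106.4

Market equilibrium (private): 47.9 + 1.2q = 108.8 - 3.6q → q_m = 12.6875.
Social marginal benefit = demand + MEB = 119.6 - 2.3q.
Set SMB = MC: 119.6 - 2.3q = 47.9 + 1.2q → q* = 20.4857.
Height of the DWL triangle at q_m is SMB(q_m) − MC(q_m) = MEB(q_m) = 27.2938.
DWL = ½ × 7.7982 × 27.2938 = 106.4213.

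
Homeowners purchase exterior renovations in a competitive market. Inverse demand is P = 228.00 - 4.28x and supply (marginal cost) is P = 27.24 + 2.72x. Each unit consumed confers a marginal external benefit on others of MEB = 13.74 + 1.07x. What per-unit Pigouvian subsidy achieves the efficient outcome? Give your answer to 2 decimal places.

subsidy = 52.44 per unit

Social marginal benefit = demand + MEB = 241.74 - 3.21x.
Set SMB = MC: 241.74 - 3.21x = 27.24 + 2.72x → x* = 36.1720.
The Pigouvian subsidy equals MEB at x*: 13.74 + 1.07×36.1720 = 52.4440.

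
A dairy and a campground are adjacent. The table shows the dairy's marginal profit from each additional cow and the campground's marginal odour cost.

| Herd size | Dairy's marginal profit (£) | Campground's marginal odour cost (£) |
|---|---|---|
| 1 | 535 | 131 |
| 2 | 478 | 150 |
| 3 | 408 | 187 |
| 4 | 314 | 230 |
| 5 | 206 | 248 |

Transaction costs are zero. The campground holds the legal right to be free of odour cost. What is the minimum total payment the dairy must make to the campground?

£698

Efficient level: marginal profit ≥ marginal odour cost through level 4, so k* = 4.
With the campground holding the right, the dairy must at least compensate total damage at k*: 131 + 150 + 187 + 230 = 698.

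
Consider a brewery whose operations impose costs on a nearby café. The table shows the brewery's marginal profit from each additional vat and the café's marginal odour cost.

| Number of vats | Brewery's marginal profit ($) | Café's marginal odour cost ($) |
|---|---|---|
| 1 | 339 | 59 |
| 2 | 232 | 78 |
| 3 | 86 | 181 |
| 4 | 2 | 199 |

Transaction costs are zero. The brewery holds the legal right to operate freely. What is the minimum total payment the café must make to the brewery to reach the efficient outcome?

$88

Left alone the brewery would choose level 4 (marginal profit stays positive).
Efficient level: k* = 2 (marginal profit ≥ marginal odour cost through 2).
The café must at least cover the brewery's forgone profit from cutting 4→2: 86 + 2 = 88.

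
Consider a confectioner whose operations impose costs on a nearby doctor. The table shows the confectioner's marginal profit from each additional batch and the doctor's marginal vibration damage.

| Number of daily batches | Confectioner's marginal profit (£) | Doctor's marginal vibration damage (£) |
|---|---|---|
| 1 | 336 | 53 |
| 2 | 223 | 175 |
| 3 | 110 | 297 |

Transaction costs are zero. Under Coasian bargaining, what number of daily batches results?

2

Bargaining reaches the level where marginal profit last exceeds marginal vibration damage.
That holds through level 2 (223 ≥ 175) but not at 3 (110 < 297).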